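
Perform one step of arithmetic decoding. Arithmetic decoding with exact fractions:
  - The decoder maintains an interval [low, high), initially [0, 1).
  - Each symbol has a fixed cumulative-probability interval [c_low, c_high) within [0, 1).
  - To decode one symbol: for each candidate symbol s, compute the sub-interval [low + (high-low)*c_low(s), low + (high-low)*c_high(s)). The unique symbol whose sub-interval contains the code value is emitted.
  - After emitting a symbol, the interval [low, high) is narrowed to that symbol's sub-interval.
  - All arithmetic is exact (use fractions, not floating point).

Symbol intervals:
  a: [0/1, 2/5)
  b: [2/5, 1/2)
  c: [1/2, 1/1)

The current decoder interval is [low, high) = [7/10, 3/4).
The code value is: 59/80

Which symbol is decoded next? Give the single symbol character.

Interval width = high − low = 3/4 − 7/10 = 1/20
Scaled code = (code − low) / width = (59/80 − 7/10) / 1/20 = 3/4
  a: [0/1, 2/5) 
  b: [2/5, 1/2) 
  c: [1/2, 1/1) ← scaled code falls here ✓

Answer: c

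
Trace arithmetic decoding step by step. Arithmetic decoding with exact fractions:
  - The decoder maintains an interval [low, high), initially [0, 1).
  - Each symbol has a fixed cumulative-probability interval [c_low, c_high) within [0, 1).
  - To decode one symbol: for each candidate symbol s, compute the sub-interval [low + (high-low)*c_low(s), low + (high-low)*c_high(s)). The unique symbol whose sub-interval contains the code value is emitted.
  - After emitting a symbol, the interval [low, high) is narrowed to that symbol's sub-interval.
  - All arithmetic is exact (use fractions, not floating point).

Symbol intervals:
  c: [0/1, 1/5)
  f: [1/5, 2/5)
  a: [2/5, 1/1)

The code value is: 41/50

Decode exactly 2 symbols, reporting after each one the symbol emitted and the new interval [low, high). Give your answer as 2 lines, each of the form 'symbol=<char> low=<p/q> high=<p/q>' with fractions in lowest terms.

Answer: symbol=a low=2/5 high=1/1
symbol=a low=16/25 high=1/1

Derivation:
Step 1: interval [0/1, 1/1), width = 1/1 - 0/1 = 1/1
  'c': [0/1 + 1/1*0/1, 0/1 + 1/1*1/5) = [0/1, 1/5)
  'f': [0/1 + 1/1*1/5, 0/1 + 1/1*2/5) = [1/5, 2/5)
  'a': [0/1 + 1/1*2/5, 0/1 + 1/1*1/1) = [2/5, 1/1) <- contains code 41/50
  emit 'a', narrow to [2/5, 1/1)
Step 2: interval [2/5, 1/1), width = 1/1 - 2/5 = 3/5
  'c': [2/5 + 3/5*0/1, 2/5 + 3/5*1/5) = [2/5, 13/25)
  'f': [2/5 + 3/5*1/5, 2/5 + 3/5*2/5) = [13/25, 16/25)
  'a': [2/5 + 3/5*2/5, 2/5 + 3/5*1/1) = [16/25, 1/1) <- contains code 41/50
  emit 'a', narrow to [16/25, 1/1)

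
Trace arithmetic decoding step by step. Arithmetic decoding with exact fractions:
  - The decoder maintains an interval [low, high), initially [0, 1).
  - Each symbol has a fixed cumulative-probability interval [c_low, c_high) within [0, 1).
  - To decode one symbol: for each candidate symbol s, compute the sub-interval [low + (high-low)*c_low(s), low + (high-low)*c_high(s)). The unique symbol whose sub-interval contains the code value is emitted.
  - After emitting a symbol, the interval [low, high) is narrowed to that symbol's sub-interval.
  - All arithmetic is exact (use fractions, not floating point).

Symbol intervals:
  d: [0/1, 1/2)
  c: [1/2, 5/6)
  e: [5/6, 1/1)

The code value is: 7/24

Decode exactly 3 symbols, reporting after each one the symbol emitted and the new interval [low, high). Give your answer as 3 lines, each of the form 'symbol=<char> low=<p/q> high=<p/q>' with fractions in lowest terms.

Answer: symbol=d low=0/1 high=1/2
symbol=c low=1/4 high=5/12
symbol=d low=1/4 high=1/3

Derivation:
Step 1: interval [0/1, 1/1), width = 1/1 - 0/1 = 1/1
  'd': [0/1 + 1/1*0/1, 0/1 + 1/1*1/2) = [0/1, 1/2) <- contains code 7/24
  'c': [0/1 + 1/1*1/2, 0/1 + 1/1*5/6) = [1/2, 5/6)
  'e': [0/1 + 1/1*5/6, 0/1 + 1/1*1/1) = [5/6, 1/1)
  emit 'd', narrow to [0/1, 1/2)
Step 2: interval [0/1, 1/2), width = 1/2 - 0/1 = 1/2
  'd': [0/1 + 1/2*0/1, 0/1 + 1/2*1/2) = [0/1, 1/4)
  'c': [0/1 + 1/2*1/2, 0/1 + 1/2*5/6) = [1/4, 5/12) <- contains code 7/24
  'e': [0/1 + 1/2*5/6, 0/1 + 1/2*1/1) = [5/12, 1/2)
  emit 'c', narrow to [1/4, 5/12)
Step 3: interval [1/4, 5/12), width = 5/12 - 1/4 = 1/6
  'd': [1/4 + 1/6*0/1, 1/4 + 1/6*1/2) = [1/4, 1/3) <- contains code 7/24
  'c': [1/4 + 1/6*1/2, 1/4 + 1/6*5/6) = [1/3, 7/18)
  'e': [1/4 + 1/6*5/6, 1/4 + 1/6*1/1) = [7/18, 5/12)
  emit 'd', narrow to [1/4, 1/3)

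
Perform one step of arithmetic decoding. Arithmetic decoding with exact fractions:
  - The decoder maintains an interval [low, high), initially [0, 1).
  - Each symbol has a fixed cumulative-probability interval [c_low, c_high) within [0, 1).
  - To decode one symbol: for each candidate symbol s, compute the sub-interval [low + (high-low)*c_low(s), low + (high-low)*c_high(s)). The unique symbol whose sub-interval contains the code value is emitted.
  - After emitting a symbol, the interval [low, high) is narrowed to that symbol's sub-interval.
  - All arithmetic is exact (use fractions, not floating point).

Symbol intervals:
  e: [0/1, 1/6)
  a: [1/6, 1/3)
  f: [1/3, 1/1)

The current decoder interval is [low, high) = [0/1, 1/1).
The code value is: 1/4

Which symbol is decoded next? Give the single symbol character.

Answer: a

Derivation:
Interval width = high − low = 1/1 − 0/1 = 1/1
Scaled code = (code − low) / width = (1/4 − 0/1) / 1/1 = 1/4
  e: [0/1, 1/6) 
  a: [1/6, 1/3) ← scaled code falls here ✓
  f: [1/3, 1/1) 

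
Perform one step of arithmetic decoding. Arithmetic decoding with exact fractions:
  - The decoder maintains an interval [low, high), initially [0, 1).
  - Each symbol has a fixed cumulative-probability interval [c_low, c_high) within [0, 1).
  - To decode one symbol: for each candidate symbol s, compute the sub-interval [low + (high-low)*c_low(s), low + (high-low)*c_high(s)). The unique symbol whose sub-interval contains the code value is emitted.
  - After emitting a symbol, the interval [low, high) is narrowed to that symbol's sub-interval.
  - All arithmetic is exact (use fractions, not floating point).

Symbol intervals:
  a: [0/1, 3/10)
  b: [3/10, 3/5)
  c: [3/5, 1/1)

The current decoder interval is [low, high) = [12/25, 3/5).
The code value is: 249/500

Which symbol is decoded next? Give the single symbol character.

Interval width = high − low = 3/5 − 12/25 = 3/25
Scaled code = (code − low) / width = (249/500 − 12/25) / 3/25 = 3/20
  a: [0/1, 3/10) ← scaled code falls here ✓
  b: [3/10, 3/5) 
  c: [3/5, 1/1) 

Answer: a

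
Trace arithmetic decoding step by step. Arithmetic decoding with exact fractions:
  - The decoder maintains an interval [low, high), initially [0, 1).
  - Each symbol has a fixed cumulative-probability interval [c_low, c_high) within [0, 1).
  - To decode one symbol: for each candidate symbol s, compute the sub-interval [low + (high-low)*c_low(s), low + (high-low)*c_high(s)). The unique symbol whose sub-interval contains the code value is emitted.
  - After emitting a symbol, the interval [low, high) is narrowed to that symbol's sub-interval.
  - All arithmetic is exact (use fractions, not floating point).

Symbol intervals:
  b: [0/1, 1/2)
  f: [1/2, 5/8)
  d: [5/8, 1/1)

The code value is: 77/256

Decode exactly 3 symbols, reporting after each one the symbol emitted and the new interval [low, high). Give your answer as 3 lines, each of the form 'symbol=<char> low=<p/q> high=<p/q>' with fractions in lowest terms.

Step 1: interval [0/1, 1/1), width = 1/1 - 0/1 = 1/1
  'b': [0/1 + 1/1*0/1, 0/1 + 1/1*1/2) = [0/1, 1/2) <- contains code 77/256
  'f': [0/1 + 1/1*1/2, 0/1 + 1/1*5/8) = [1/2, 5/8)
  'd': [0/1 + 1/1*5/8, 0/1 + 1/1*1/1) = [5/8, 1/1)
  emit 'b', narrow to [0/1, 1/2)
Step 2: interval [0/1, 1/2), width = 1/2 - 0/1 = 1/2
  'b': [0/1 + 1/2*0/1, 0/1 + 1/2*1/2) = [0/1, 1/4)
  'f': [0/1 + 1/2*1/2, 0/1 + 1/2*5/8) = [1/4, 5/16) <- contains code 77/256
  'd': [0/1 + 1/2*5/8, 0/1 + 1/2*1/1) = [5/16, 1/2)
  emit 'f', narrow to [1/4, 5/16)
Step 3: interval [1/4, 5/16), width = 5/16 - 1/4 = 1/16
  'b': [1/4 + 1/16*0/1, 1/4 + 1/16*1/2) = [1/4, 9/32)
  'f': [1/4 + 1/16*1/2, 1/4 + 1/16*5/8) = [9/32, 37/128)
  'd': [1/4 + 1/16*5/8, 1/4 + 1/16*1/1) = [37/128, 5/16) <- contains code 77/256
  emit 'd', narrow to [37/128, 5/16)

Answer: symbol=b low=0/1 high=1/2
symbol=f low=1/4 high=5/16
symbol=d low=37/128 high=5/16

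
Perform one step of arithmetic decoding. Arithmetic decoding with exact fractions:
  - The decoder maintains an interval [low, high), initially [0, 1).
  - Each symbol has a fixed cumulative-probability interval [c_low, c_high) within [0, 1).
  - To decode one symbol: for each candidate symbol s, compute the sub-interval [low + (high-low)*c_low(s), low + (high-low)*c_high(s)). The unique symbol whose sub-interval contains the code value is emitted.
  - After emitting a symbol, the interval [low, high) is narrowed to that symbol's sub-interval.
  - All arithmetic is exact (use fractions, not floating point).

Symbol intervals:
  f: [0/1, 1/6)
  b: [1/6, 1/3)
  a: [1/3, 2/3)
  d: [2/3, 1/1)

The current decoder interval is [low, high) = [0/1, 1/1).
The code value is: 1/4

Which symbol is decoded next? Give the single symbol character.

Interval width = high − low = 1/1 − 0/1 = 1/1
Scaled code = (code − low) / width = (1/4 − 0/1) / 1/1 = 1/4
  f: [0/1, 1/6) 
  b: [1/6, 1/3) ← scaled code falls here ✓
  a: [1/3, 2/3) 
  d: [2/3, 1/1) 

Answer: b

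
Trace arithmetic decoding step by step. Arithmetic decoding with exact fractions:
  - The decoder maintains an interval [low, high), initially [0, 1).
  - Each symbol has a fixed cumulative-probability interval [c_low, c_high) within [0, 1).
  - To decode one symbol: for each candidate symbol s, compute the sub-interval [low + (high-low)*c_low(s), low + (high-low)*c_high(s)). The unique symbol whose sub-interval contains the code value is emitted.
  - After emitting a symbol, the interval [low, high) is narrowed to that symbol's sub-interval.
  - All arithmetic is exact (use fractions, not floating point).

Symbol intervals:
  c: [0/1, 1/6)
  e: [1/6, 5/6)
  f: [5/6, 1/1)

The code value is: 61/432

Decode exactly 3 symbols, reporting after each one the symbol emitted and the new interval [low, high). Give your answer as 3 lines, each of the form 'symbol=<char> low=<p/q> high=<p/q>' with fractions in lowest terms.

Step 1: interval [0/1, 1/1), width = 1/1 - 0/1 = 1/1
  'c': [0/1 + 1/1*0/1, 0/1 + 1/1*1/6) = [0/1, 1/6) <- contains code 61/432
  'e': [0/1 + 1/1*1/6, 0/1 + 1/1*5/6) = [1/6, 5/6)
  'f': [0/1 + 1/1*5/6, 0/1 + 1/1*1/1) = [5/6, 1/1)
  emit 'c', narrow to [0/1, 1/6)
Step 2: interval [0/1, 1/6), width = 1/6 - 0/1 = 1/6
  'c': [0/1 + 1/6*0/1, 0/1 + 1/6*1/6) = [0/1, 1/36)
  'e': [0/1 + 1/6*1/6, 0/1 + 1/6*5/6) = [1/36, 5/36)
  'f': [0/1 + 1/6*5/6, 0/1 + 1/6*1/1) = [5/36, 1/6) <- contains code 61/432
  emit 'f', narrow to [5/36, 1/6)
Step 3: interval [5/36, 1/6), width = 1/6 - 5/36 = 1/36
  'c': [5/36 + 1/36*0/1, 5/36 + 1/36*1/6) = [5/36, 31/216) <- contains code 61/432
  'e': [5/36 + 1/36*1/6, 5/36 + 1/36*5/6) = [31/216, 35/216)
  'f': [5/36 + 1/36*5/6, 5/36 + 1/36*1/1) = [35/216, 1/6)
  emit 'c', narrow to [5/36, 31/216)

Answer: symbol=c low=0/1 high=1/6
symbol=f low=5/36 high=1/6
symbol=c low=5/36 high=31/216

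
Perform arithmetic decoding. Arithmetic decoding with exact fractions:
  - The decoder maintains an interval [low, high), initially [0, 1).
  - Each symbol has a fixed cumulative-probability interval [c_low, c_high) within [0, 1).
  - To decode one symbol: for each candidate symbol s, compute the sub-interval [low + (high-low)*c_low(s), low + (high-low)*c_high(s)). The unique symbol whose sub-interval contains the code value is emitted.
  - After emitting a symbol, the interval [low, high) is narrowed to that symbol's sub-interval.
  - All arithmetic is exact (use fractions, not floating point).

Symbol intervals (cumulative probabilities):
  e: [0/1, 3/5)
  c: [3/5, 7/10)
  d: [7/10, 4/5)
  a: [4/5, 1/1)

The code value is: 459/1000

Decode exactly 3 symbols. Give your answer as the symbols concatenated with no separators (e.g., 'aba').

Answer: edc

Derivation:
Step 1: interval [0/1, 1/1), width = 1/1 - 0/1 = 1/1
  'e': [0/1 + 1/1*0/1, 0/1 + 1/1*3/5) = [0/1, 3/5) <- contains code 459/1000
  'c': [0/1 + 1/1*3/5, 0/1 + 1/1*7/10) = [3/5, 7/10)
  'd': [0/1 + 1/1*7/10, 0/1 + 1/1*4/5) = [7/10, 4/5)
  'a': [0/1 + 1/1*4/5, 0/1 + 1/1*1/1) = [4/5, 1/1)
  emit 'e', narrow to [0/1, 3/5)
Step 2: interval [0/1, 3/5), width = 3/5 - 0/1 = 3/5
  'e': [0/1 + 3/5*0/1, 0/1 + 3/5*3/5) = [0/1, 9/25)
  'c': [0/1 + 3/5*3/5, 0/1 + 3/5*7/10) = [9/25, 21/50)
  'd': [0/1 + 3/5*7/10, 0/1 + 3/5*4/5) = [21/50, 12/25) <- contains code 459/1000
  'a': [0/1 + 3/5*4/5, 0/1 + 3/5*1/1) = [12/25, 3/5)
  emit 'd', narrow to [21/50, 12/25)
Step 3: interval [21/50, 12/25), width = 12/25 - 21/50 = 3/50
  'e': [21/50 + 3/50*0/1, 21/50 + 3/50*3/5) = [21/50, 57/125)
  'c': [21/50 + 3/50*3/5, 21/50 + 3/50*7/10) = [57/125, 231/500) <- contains code 459/1000
  'd': [21/50 + 3/50*7/10, 21/50 + 3/50*4/5) = [231/500, 117/250)
  'a': [21/50 + 3/50*4/5, 21/50 + 3/50*1/1) = [117/250, 12/25)
  emit 'c', narrow to [57/125, 231/500)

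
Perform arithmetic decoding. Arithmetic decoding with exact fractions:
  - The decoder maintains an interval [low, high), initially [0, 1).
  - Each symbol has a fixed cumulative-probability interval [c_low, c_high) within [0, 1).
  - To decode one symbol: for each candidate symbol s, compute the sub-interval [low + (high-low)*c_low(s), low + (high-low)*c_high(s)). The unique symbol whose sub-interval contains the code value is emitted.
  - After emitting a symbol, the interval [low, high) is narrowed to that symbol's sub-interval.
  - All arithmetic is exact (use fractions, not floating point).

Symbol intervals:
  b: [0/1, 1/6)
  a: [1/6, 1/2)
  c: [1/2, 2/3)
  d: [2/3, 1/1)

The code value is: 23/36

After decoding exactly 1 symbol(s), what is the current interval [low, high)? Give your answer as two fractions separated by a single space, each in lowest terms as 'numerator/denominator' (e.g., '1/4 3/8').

Answer: 1/2 2/3

Derivation:
Step 1: interval [0/1, 1/1), width = 1/1 - 0/1 = 1/1
  'b': [0/1 + 1/1*0/1, 0/1 + 1/1*1/6) = [0/1, 1/6)
  'a': [0/1 + 1/1*1/6, 0/1 + 1/1*1/2) = [1/6, 1/2)
  'c': [0/1 + 1/1*1/2, 0/1 + 1/1*2/3) = [1/2, 2/3) <- contains code 23/36
  'd': [0/1 + 1/1*2/3, 0/1 + 1/1*1/1) = [2/3, 1/1)
  emit 'c', narrow to [1/2, 2/3)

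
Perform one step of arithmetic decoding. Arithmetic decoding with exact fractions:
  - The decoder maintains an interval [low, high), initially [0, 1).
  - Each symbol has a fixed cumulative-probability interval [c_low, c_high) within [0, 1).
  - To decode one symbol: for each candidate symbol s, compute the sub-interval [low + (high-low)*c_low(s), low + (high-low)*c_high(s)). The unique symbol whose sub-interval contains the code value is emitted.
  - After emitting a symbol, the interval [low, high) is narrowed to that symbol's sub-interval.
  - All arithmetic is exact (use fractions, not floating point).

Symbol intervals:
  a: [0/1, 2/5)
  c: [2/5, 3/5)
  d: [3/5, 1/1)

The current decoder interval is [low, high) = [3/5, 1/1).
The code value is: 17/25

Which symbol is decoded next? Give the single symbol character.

Interval width = high − low = 1/1 − 3/5 = 2/5
Scaled code = (code − low) / width = (17/25 − 3/5) / 2/5 = 1/5
  a: [0/1, 2/5) ← scaled code falls here ✓
  c: [2/5, 3/5) 
  d: [3/5, 1/1) 

Answer: a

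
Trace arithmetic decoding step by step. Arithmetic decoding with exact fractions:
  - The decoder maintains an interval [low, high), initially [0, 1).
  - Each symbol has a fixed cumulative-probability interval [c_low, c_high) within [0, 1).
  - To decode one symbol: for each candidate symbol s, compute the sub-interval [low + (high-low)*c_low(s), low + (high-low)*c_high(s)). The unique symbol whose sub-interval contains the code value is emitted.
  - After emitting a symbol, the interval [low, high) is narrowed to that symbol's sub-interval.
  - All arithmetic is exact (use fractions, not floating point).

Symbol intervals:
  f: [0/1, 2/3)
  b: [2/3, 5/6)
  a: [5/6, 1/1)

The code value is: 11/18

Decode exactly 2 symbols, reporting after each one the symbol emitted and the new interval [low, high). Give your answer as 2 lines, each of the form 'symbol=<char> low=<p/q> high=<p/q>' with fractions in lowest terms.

Answer: symbol=f low=0/1 high=2/3
symbol=a low=5/9 high=2/3

Derivation:
Step 1: interval [0/1, 1/1), width = 1/1 - 0/1 = 1/1
  'f': [0/1 + 1/1*0/1, 0/1 + 1/1*2/3) = [0/1, 2/3) <- contains code 11/18
  'b': [0/1 + 1/1*2/3, 0/1 + 1/1*5/6) = [2/3, 5/6)
  'a': [0/1 + 1/1*5/6, 0/1 + 1/1*1/1) = [5/6, 1/1)
  emit 'f', narrow to [0/1, 2/3)
Step 2: interval [0/1, 2/3), width = 2/3 - 0/1 = 2/3
  'f': [0/1 + 2/3*0/1, 0/1 + 2/3*2/3) = [0/1, 4/9)
  'b': [0/1 + 2/3*2/3, 0/1 + 2/3*5/6) = [4/9, 5/9)
  'a': [0/1 + 2/3*5/6, 0/1 + 2/3*1/1) = [5/9, 2/3) <- contains code 11/18
  emit 'a', narrow to [5/9, 2/3)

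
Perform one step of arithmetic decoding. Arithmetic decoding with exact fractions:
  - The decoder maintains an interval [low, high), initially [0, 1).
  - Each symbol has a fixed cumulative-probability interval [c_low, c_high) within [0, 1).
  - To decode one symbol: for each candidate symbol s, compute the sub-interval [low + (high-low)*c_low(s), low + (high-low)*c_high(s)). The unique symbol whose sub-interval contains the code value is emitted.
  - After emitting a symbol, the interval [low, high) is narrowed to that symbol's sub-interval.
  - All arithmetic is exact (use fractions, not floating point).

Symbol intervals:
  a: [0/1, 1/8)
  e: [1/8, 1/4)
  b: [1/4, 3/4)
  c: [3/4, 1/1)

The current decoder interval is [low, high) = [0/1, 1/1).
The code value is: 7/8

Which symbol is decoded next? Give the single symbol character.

Interval width = high − low = 1/1 − 0/1 = 1/1
Scaled code = (code − low) / width = (7/8 − 0/1) / 1/1 = 7/8
  a: [0/1, 1/8) 
  e: [1/8, 1/4) 
  b: [1/4, 3/4) 
  c: [3/4, 1/1) ← scaled code falls here ✓

Answer: c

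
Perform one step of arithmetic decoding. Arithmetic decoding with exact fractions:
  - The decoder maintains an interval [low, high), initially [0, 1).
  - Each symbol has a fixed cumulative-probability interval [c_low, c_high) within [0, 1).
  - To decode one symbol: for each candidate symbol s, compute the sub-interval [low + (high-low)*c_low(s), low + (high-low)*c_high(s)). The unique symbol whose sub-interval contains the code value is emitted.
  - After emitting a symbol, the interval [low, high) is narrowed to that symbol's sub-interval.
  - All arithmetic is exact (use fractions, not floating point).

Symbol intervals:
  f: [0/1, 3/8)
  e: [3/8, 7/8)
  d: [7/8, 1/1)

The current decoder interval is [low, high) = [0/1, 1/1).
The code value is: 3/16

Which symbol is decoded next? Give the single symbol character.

Interval width = high − low = 1/1 − 0/1 = 1/1
Scaled code = (code − low) / width = (3/16 − 0/1) / 1/1 = 3/16
  f: [0/1, 3/8) ← scaled code falls here ✓
  e: [3/8, 7/8) 
  d: [7/8, 1/1) 

Answer: f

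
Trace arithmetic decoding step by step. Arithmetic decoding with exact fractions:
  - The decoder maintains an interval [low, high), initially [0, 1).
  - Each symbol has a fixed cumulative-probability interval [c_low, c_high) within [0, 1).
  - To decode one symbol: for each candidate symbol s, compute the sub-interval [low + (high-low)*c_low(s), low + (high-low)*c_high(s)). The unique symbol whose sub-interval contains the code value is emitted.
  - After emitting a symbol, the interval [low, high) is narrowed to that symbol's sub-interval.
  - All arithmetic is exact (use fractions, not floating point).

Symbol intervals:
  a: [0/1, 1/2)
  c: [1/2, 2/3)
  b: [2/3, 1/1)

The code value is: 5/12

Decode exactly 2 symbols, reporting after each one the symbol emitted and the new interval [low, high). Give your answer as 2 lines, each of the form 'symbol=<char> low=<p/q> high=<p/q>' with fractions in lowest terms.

Step 1: interval [0/1, 1/1), width = 1/1 - 0/1 = 1/1
  'a': [0/1 + 1/1*0/1, 0/1 + 1/1*1/2) = [0/1, 1/2) <- contains code 5/12
  'c': [0/1 + 1/1*1/2, 0/1 + 1/1*2/3) = [1/2, 2/3)
  'b': [0/1 + 1/1*2/3, 0/1 + 1/1*1/1) = [2/3, 1/1)
  emit 'a', narrow to [0/1, 1/2)
Step 2: interval [0/1, 1/2), width = 1/2 - 0/1 = 1/2
  'a': [0/1 + 1/2*0/1, 0/1 + 1/2*1/2) = [0/1, 1/4)
  'c': [0/1 + 1/2*1/2, 0/1 + 1/2*2/3) = [1/4, 1/3)
  'b': [0/1 + 1/2*2/3, 0/1 + 1/2*1/1) = [1/3, 1/2) <- contains code 5/12
  emit 'b', narrow to [1/3, 1/2)

Answer: symbol=a low=0/1 high=1/2
symbol=b low=1/3 high=1/2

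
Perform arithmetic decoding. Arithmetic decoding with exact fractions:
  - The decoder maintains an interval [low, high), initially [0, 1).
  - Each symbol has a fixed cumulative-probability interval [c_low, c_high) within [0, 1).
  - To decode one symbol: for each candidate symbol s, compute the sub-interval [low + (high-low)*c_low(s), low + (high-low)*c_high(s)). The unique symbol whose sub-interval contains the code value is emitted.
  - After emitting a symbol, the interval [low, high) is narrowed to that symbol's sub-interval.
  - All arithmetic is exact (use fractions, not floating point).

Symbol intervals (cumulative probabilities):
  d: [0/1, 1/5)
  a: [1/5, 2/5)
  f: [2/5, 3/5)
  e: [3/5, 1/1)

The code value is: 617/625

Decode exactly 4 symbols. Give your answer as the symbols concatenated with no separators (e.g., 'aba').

Answer: eeee

Derivation:
Step 1: interval [0/1, 1/1), width = 1/1 - 0/1 = 1/1
  'd': [0/1 + 1/1*0/1, 0/1 + 1/1*1/5) = [0/1, 1/5)
  'a': [0/1 + 1/1*1/5, 0/1 + 1/1*2/5) = [1/5, 2/5)
  'f': [0/1 + 1/1*2/5, 0/1 + 1/1*3/5) = [2/5, 3/5)
  'e': [0/1 + 1/1*3/5, 0/1 + 1/1*1/1) = [3/5, 1/1) <- contains code 617/625
  emit 'e', narrow to [3/5, 1/1)
Step 2: interval [3/5, 1/1), width = 1/1 - 3/5 = 2/5
  'd': [3/5 + 2/5*0/1, 3/5 + 2/5*1/5) = [3/5, 17/25)
  'a': [3/5 + 2/5*1/5, 3/5 + 2/5*2/5) = [17/25, 19/25)
  'f': [3/5 + 2/5*2/5, 3/5 + 2/5*3/5) = [19/25, 21/25)
  'e': [3/5 + 2/5*3/5, 3/5 + 2/5*1/1) = [21/25, 1/1) <- contains code 617/625
  emit 'e', narrow to [21/25, 1/1)
Step 3: interval [21/25, 1/1), width = 1/1 - 21/25 = 4/25
  'd': [21/25 + 4/25*0/1, 21/25 + 4/25*1/5) = [21/25, 109/125)
  'a': [21/25 + 4/25*1/5, 21/25 + 4/25*2/5) = [109/125, 113/125)
  'f': [21/25 + 4/25*2/5, 21/25 + 4/25*3/5) = [113/125, 117/125)
  'e': [21/25 + 4/25*3/5, 21/25 + 4/25*1/1) = [117/125, 1/1) <- contains code 617/625
  emit 'e', narrow to [117/125, 1/1)
Step 4: interval [117/125, 1/1), width = 1/1 - 117/125 = 8/125
  'd': [117/125 + 8/125*0/1, 117/125 + 8/125*1/5) = [117/125, 593/625)
  'a': [117/125 + 8/125*1/5, 117/125 + 8/125*2/5) = [593/625, 601/625)
  'f': [117/125 + 8/125*2/5, 117/125 + 8/125*3/5) = [601/625, 609/625)
  'e': [117/125 + 8/125*3/5, 117/125 + 8/125*1/1) = [609/625, 1/1) <- contains code 617/625
  emit 'e', narrow to [609/625, 1/1)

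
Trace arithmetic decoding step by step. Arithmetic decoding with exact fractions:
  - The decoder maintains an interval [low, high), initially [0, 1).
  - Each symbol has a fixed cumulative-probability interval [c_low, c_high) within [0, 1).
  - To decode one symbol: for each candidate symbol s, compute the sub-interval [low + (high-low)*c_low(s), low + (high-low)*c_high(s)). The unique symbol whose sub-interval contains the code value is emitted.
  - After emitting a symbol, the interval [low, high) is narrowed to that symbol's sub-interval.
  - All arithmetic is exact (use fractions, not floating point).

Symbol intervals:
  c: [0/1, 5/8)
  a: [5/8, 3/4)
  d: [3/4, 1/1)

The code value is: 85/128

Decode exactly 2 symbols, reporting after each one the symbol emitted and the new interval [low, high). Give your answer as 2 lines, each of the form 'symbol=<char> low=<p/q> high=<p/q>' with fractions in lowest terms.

Step 1: interval [0/1, 1/1), width = 1/1 - 0/1 = 1/1
  'c': [0/1 + 1/1*0/1, 0/1 + 1/1*5/8) = [0/1, 5/8)
  'a': [0/1 + 1/1*5/8, 0/1 + 1/1*3/4) = [5/8, 3/4) <- contains code 85/128
  'd': [0/1 + 1/1*3/4, 0/1 + 1/1*1/1) = [3/4, 1/1)
  emit 'a', narrow to [5/8, 3/4)
Step 2: interval [5/8, 3/4), width = 3/4 - 5/8 = 1/8
  'c': [5/8 + 1/8*0/1, 5/8 + 1/8*5/8) = [5/8, 45/64) <- contains code 85/128
  'a': [5/8 + 1/8*5/8, 5/8 + 1/8*3/4) = [45/64, 23/32)
  'd': [5/8 + 1/8*3/4, 5/8 + 1/8*1/1) = [23/32, 3/4)
  emit 'c', narrow to [5/8, 45/64)

Answer: symbol=a low=5/8 high=3/4
symbol=c low=5/8 high=45/64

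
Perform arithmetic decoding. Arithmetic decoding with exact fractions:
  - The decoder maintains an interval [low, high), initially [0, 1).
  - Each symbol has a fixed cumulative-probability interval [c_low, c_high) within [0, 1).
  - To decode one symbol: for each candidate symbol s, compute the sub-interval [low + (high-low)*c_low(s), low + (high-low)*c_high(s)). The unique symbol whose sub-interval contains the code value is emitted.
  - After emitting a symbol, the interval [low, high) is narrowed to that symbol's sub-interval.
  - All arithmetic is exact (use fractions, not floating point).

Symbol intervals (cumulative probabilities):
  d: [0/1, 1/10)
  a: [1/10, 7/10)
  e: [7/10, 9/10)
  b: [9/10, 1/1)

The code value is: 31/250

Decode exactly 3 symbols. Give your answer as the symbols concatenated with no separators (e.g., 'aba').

Step 1: interval [0/1, 1/1), width = 1/1 - 0/1 = 1/1
  'd': [0/1 + 1/1*0/1, 0/1 + 1/1*1/10) = [0/1, 1/10)
  'a': [0/1 + 1/1*1/10, 0/1 + 1/1*7/10) = [1/10, 7/10) <- contains code 31/250
  'e': [0/1 + 1/1*7/10, 0/1 + 1/1*9/10) = [7/10, 9/10)
  'b': [0/1 + 1/1*9/10, 0/1 + 1/1*1/1) = [9/10, 1/1)
  emit 'a', narrow to [1/10, 7/10)
Step 2: interval [1/10, 7/10), width = 7/10 - 1/10 = 3/5
  'd': [1/10 + 3/5*0/1, 1/10 + 3/5*1/10) = [1/10, 4/25) <- contains code 31/250
  'a': [1/10 + 3/5*1/10, 1/10 + 3/5*7/10) = [4/25, 13/25)
  'e': [1/10 + 3/5*7/10, 1/10 + 3/5*9/10) = [13/25, 16/25)
  'b': [1/10 + 3/5*9/10, 1/10 + 3/5*1/1) = [16/25, 7/10)
  emit 'd', narrow to [1/10, 4/25)
Step 3: interval [1/10, 4/25), width = 4/25 - 1/10 = 3/50
  'd': [1/10 + 3/50*0/1, 1/10 + 3/50*1/10) = [1/10, 53/500)
  'a': [1/10 + 3/50*1/10, 1/10 + 3/50*7/10) = [53/500, 71/500) <- contains code 31/250
  'e': [1/10 + 3/50*7/10, 1/10 + 3/50*9/10) = [71/500, 77/500)
  'b': [1/10 + 3/50*9/10, 1/10 + 3/50*1/1) = [77/500, 4/25)
  emit 'a', narrow to [53/500, 71/500)

Answer: ada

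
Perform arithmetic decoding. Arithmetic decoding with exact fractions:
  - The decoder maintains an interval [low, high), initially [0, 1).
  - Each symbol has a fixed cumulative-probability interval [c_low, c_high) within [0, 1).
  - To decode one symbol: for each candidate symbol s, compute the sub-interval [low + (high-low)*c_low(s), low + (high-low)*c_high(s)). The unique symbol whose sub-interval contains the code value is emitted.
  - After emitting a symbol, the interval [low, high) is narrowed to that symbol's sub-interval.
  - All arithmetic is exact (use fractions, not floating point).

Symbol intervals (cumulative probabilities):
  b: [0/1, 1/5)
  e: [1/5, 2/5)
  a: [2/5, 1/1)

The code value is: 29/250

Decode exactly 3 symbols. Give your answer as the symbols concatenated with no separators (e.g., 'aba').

Step 1: interval [0/1, 1/1), width = 1/1 - 0/1 = 1/1
  'b': [0/1 + 1/1*0/1, 0/1 + 1/1*1/5) = [0/1, 1/5) <- contains code 29/250
  'e': [0/1 + 1/1*1/5, 0/1 + 1/1*2/5) = [1/5, 2/5)
  'a': [0/1 + 1/1*2/5, 0/1 + 1/1*1/1) = [2/5, 1/1)
  emit 'b', narrow to [0/1, 1/5)
Step 2: interval [0/1, 1/5), width = 1/5 - 0/1 = 1/5
  'b': [0/1 + 1/5*0/1, 0/1 + 1/5*1/5) = [0/1, 1/25)
  'e': [0/1 + 1/5*1/5, 0/1 + 1/5*2/5) = [1/25, 2/25)
  'a': [0/1 + 1/5*2/5, 0/1 + 1/5*1/1) = [2/25, 1/5) <- contains code 29/250
  emit 'a', narrow to [2/25, 1/5)
Step 3: interval [2/25, 1/5), width = 1/5 - 2/25 = 3/25
  'b': [2/25 + 3/25*0/1, 2/25 + 3/25*1/5) = [2/25, 13/125)
  'e': [2/25 + 3/25*1/5, 2/25 + 3/25*2/5) = [13/125, 16/125) <- contains code 29/250
  'a': [2/25 + 3/25*2/5, 2/25 + 3/25*1/1) = [16/125, 1/5)
  emit 'e', narrow to [13/125, 16/125)

Answer: bae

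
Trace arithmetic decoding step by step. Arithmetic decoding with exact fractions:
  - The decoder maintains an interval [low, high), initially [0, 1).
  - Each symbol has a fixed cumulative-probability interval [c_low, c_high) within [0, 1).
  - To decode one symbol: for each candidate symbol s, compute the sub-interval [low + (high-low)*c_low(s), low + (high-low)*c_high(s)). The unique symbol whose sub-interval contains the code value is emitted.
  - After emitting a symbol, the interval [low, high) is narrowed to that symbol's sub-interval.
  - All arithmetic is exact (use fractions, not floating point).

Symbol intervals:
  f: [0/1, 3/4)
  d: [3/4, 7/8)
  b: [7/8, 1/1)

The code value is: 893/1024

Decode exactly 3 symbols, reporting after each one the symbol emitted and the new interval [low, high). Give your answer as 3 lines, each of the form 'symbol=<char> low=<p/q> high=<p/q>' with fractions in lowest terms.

Answer: symbol=d low=3/4 high=7/8
symbol=b low=55/64 high=7/8
symbol=d low=223/256 high=447/512

Derivation:
Step 1: interval [0/1, 1/1), width = 1/1 - 0/1 = 1/1
  'f': [0/1 + 1/1*0/1, 0/1 + 1/1*3/4) = [0/1, 3/4)
  'd': [0/1 + 1/1*3/4, 0/1 + 1/1*7/8) = [3/4, 7/8) <- contains code 893/1024
  'b': [0/1 + 1/1*7/8, 0/1 + 1/1*1/1) = [7/8, 1/1)
  emit 'd', narrow to [3/4, 7/8)
Step 2: interval [3/4, 7/8), width = 7/8 - 3/4 = 1/8
  'f': [3/4 + 1/8*0/1, 3/4 + 1/8*3/4) = [3/4, 27/32)
  'd': [3/4 + 1/8*3/4, 3/4 + 1/8*7/8) = [27/32, 55/64)
  'b': [3/4 + 1/8*7/8, 3/4 + 1/8*1/1) = [55/64, 7/8) <- contains code 893/1024
  emit 'b', narrow to [55/64, 7/8)
Step 3: interval [55/64, 7/8), width = 7/8 - 55/64 = 1/64
  'f': [55/64 + 1/64*0/1, 55/64 + 1/64*3/4) = [55/64, 223/256)
  'd': [55/64 + 1/64*3/4, 55/64 + 1/64*7/8) = [223/256, 447/512) <- contains code 893/1024
  'b': [55/64 + 1/64*7/8, 55/64 + 1/64*1/1) = [447/512, 7/8)
  emit 'd', narrow to [223/256, 447/512)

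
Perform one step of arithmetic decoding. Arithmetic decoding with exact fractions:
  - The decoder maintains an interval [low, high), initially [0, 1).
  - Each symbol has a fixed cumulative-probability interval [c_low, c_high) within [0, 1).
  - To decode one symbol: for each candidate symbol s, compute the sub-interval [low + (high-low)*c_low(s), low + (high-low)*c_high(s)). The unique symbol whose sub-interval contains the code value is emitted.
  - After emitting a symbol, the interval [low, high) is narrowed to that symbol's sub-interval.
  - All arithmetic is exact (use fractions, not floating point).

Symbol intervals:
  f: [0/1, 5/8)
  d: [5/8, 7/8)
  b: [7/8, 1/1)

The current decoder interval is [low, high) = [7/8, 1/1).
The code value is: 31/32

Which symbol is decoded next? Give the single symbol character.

Answer: d

Derivation:
Interval width = high − low = 1/1 − 7/8 = 1/8
Scaled code = (code − low) / width = (31/32 − 7/8) / 1/8 = 3/4
  f: [0/1, 5/8) 
  d: [5/8, 7/8) ← scaled code falls here ✓
  b: [7/8, 1/1) 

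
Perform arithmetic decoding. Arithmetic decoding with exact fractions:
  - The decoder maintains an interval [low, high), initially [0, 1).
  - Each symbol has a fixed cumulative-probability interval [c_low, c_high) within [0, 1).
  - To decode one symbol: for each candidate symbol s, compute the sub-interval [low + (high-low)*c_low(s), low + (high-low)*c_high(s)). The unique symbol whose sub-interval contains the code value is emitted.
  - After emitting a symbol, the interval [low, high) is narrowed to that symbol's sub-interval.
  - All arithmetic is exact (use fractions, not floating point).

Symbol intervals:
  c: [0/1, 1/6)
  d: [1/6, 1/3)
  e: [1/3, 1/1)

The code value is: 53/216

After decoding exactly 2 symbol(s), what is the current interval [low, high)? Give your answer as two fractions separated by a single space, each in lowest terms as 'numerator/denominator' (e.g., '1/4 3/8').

Step 1: interval [0/1, 1/1), width = 1/1 - 0/1 = 1/1
  'c': [0/1 + 1/1*0/1, 0/1 + 1/1*1/6) = [0/1, 1/6)
  'd': [0/1 + 1/1*1/6, 0/1 + 1/1*1/3) = [1/6, 1/3) <- contains code 53/216
  'e': [0/1 + 1/1*1/3, 0/1 + 1/1*1/1) = [1/3, 1/1)
  emit 'd', narrow to [1/6, 1/3)
Step 2: interval [1/6, 1/3), width = 1/3 - 1/6 = 1/6
  'c': [1/6 + 1/6*0/1, 1/6 + 1/6*1/6) = [1/6, 7/36)
  'd': [1/6 + 1/6*1/6, 1/6 + 1/6*1/3) = [7/36, 2/9)
  'e': [1/6 + 1/6*1/3, 1/6 + 1/6*1/1) = [2/9, 1/3) <- contains code 53/216
  emit 'e', narrow to [2/9, 1/3)

Answer: 2/9 1/3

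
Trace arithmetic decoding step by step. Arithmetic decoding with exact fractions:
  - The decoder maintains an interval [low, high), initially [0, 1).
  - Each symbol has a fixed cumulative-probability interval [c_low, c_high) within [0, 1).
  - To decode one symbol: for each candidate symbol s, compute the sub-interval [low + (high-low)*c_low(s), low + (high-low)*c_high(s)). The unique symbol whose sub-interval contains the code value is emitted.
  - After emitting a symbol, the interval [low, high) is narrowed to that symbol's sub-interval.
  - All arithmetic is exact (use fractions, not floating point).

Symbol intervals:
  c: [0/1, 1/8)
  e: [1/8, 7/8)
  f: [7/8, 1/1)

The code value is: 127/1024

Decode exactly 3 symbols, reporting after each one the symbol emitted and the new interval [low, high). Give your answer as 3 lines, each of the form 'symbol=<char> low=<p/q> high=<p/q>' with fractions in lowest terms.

Step 1: interval [0/1, 1/1), width = 1/1 - 0/1 = 1/1
  'c': [0/1 + 1/1*0/1, 0/1 + 1/1*1/8) = [0/1, 1/8) <- contains code 127/1024
  'e': [0/1 + 1/1*1/8, 0/1 + 1/1*7/8) = [1/8, 7/8)
  'f': [0/1 + 1/1*7/8, 0/1 + 1/1*1/1) = [7/8, 1/1)
  emit 'c', narrow to [0/1, 1/8)
Step 2: interval [0/1, 1/8), width = 1/8 - 0/1 = 1/8
  'c': [0/1 + 1/8*0/1, 0/1 + 1/8*1/8) = [0/1, 1/64)
  'e': [0/1 + 1/8*1/8, 0/1 + 1/8*7/8) = [1/64, 7/64)
  'f': [0/1 + 1/8*7/8, 0/1 + 1/8*1/1) = [7/64, 1/8) <- contains code 127/1024
  emit 'f', narrow to [7/64, 1/8)
Step 3: interval [7/64, 1/8), width = 1/8 - 7/64 = 1/64
  'c': [7/64 + 1/64*0/1, 7/64 + 1/64*1/8) = [7/64, 57/512)
  'e': [7/64 + 1/64*1/8, 7/64 + 1/64*7/8) = [57/512, 63/512)
  'f': [7/64 + 1/64*7/8, 7/64 + 1/64*1/1) = [63/512, 1/8) <- contains code 127/1024
  emit 'f', narrow to [63/512, 1/8)

Answer: symbol=c low=0/1 high=1/8
symbol=f low=7/64 high=1/8
symbol=f low=63/512 high=1/8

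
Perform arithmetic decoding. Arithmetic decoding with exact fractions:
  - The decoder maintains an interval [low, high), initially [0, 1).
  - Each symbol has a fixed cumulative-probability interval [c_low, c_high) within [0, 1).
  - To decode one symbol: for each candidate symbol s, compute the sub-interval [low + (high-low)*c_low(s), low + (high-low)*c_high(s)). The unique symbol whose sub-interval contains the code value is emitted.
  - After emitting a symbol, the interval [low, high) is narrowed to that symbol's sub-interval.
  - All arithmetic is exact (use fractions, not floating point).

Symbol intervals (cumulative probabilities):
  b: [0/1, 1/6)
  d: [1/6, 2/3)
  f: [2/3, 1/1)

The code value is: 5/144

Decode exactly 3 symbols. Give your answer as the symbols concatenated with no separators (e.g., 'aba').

Answer: bdb

Derivation:
Step 1: interval [0/1, 1/1), width = 1/1 - 0/1 = 1/1
  'b': [0/1 + 1/1*0/1, 0/1 + 1/1*1/6) = [0/1, 1/6) <- contains code 5/144
  'd': [0/1 + 1/1*1/6, 0/1 + 1/1*2/3) = [1/6, 2/3)
  'f': [0/1 + 1/1*2/3, 0/1 + 1/1*1/1) = [2/3, 1/1)
  emit 'b', narrow to [0/1, 1/6)
Step 2: interval [0/1, 1/6), width = 1/6 - 0/1 = 1/6
  'b': [0/1 + 1/6*0/1, 0/1 + 1/6*1/6) = [0/1, 1/36)
  'd': [0/1 + 1/6*1/6, 0/1 + 1/6*2/3) = [1/36, 1/9) <- contains code 5/144
  'f': [0/1 + 1/6*2/3, 0/1 + 1/6*1/1) = [1/9, 1/6)
  emit 'd', narrow to [1/36, 1/9)
Step 3: interval [1/36, 1/9), width = 1/9 - 1/36 = 1/12
  'b': [1/36 + 1/12*0/1, 1/36 + 1/12*1/6) = [1/36, 1/24) <- contains code 5/144
  'd': [1/36 + 1/12*1/6, 1/36 + 1/12*2/3) = [1/24, 1/12)
  'f': [1/36 + 1/12*2/3, 1/36 + 1/12*1/1) = [1/12, 1/9)
  emit 'b', narrow to [1/36, 1/24)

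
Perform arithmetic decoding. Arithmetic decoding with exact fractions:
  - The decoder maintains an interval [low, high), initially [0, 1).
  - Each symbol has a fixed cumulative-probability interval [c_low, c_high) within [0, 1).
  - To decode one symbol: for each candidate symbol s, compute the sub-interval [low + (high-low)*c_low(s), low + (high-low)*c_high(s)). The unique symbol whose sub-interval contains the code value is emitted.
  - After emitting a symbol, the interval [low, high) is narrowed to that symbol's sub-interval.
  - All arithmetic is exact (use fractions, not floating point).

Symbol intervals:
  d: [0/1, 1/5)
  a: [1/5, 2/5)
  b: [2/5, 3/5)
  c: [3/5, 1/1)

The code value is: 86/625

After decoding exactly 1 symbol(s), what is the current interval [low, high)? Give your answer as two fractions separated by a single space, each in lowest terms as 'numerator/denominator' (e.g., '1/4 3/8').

Answer: 0/1 1/5

Derivation:
Step 1: interval [0/1, 1/1), width = 1/1 - 0/1 = 1/1
  'd': [0/1 + 1/1*0/1, 0/1 + 1/1*1/5) = [0/1, 1/5) <- contains code 86/625
  'a': [0/1 + 1/1*1/5, 0/1 + 1/1*2/5) = [1/5, 2/5)
  'b': [0/1 + 1/1*2/5, 0/1 + 1/1*3/5) = [2/5, 3/5)
  'c': [0/1 + 1/1*3/5, 0/1 + 1/1*1/1) = [3/5, 1/1)
  emit 'd', narrow to [0/1, 1/5)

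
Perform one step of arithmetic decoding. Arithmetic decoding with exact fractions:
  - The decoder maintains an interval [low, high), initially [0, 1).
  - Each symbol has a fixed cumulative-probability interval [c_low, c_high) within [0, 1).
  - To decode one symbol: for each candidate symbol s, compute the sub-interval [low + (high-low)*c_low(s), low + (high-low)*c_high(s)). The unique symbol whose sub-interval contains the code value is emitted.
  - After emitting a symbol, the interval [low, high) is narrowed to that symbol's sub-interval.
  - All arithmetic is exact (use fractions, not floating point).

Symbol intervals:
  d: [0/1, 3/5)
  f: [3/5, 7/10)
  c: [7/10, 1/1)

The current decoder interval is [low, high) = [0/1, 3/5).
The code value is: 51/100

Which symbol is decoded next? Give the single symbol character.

Interval width = high − low = 3/5 − 0/1 = 3/5
Scaled code = (code − low) / width = (51/100 − 0/1) / 3/5 = 17/20
  d: [0/1, 3/5) 
  f: [3/5, 7/10) 
  c: [7/10, 1/1) ← scaled code falls here ✓

Answer: c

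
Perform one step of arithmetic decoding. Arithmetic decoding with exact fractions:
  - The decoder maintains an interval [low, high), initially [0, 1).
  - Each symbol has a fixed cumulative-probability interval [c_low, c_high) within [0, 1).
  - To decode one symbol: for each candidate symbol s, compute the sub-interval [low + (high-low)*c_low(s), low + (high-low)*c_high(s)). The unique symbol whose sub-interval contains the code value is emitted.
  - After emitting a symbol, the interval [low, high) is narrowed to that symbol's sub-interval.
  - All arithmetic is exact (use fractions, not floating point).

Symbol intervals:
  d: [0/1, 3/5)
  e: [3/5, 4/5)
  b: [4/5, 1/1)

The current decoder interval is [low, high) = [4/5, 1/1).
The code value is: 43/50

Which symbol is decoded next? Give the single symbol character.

Interval width = high − low = 1/1 − 4/5 = 1/5
Scaled code = (code − low) / width = (43/50 − 4/5) / 1/5 = 3/10
  d: [0/1, 3/5) ← scaled code falls here ✓
  e: [3/5, 4/5) 
  b: [4/5, 1/1) 

Answer: d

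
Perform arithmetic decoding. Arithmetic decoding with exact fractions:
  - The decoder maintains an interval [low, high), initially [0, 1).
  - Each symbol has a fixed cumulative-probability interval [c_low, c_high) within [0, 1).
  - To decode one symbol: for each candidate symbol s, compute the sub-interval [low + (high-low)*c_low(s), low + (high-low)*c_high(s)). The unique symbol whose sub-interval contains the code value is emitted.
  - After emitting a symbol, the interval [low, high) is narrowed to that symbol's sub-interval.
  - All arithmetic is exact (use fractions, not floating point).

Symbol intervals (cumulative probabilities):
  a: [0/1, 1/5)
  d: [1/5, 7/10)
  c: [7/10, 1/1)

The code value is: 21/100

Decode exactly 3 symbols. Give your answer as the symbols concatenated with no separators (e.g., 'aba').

Answer: daa

Derivation:
Step 1: interval [0/1, 1/1), width = 1/1 - 0/1 = 1/1
  'a': [0/1 + 1/1*0/1, 0/1 + 1/1*1/5) = [0/1, 1/5)
  'd': [0/1 + 1/1*1/5, 0/1 + 1/1*7/10) = [1/5, 7/10) <- contains code 21/100
  'c': [0/1 + 1/1*7/10, 0/1 + 1/1*1/1) = [7/10, 1/1)
  emit 'd', narrow to [1/5, 7/10)
Step 2: interval [1/5, 7/10), width = 7/10 - 1/5 = 1/2
  'a': [1/5 + 1/2*0/1, 1/5 + 1/2*1/5) = [1/5, 3/10) <- contains code 21/100
  'd': [1/5 + 1/2*1/5, 1/5 + 1/2*7/10) = [3/10, 11/20)
  'c': [1/5 + 1/2*7/10, 1/5 + 1/2*1/1) = [11/20, 7/10)
  emit 'a', narrow to [1/5, 3/10)
Step 3: interval [1/5, 3/10), width = 3/10 - 1/5 = 1/10
  'a': [1/5 + 1/10*0/1, 1/5 + 1/10*1/5) = [1/5, 11/50) <- contains code 21/100
  'd': [1/5 + 1/10*1/5, 1/5 + 1/10*7/10) = [11/50, 27/100)
  'c': [1/5 + 1/10*7/10, 1/5 + 1/10*1/1) = [27/100, 3/10)
  emit 'a', narrow to [1/5, 11/50)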